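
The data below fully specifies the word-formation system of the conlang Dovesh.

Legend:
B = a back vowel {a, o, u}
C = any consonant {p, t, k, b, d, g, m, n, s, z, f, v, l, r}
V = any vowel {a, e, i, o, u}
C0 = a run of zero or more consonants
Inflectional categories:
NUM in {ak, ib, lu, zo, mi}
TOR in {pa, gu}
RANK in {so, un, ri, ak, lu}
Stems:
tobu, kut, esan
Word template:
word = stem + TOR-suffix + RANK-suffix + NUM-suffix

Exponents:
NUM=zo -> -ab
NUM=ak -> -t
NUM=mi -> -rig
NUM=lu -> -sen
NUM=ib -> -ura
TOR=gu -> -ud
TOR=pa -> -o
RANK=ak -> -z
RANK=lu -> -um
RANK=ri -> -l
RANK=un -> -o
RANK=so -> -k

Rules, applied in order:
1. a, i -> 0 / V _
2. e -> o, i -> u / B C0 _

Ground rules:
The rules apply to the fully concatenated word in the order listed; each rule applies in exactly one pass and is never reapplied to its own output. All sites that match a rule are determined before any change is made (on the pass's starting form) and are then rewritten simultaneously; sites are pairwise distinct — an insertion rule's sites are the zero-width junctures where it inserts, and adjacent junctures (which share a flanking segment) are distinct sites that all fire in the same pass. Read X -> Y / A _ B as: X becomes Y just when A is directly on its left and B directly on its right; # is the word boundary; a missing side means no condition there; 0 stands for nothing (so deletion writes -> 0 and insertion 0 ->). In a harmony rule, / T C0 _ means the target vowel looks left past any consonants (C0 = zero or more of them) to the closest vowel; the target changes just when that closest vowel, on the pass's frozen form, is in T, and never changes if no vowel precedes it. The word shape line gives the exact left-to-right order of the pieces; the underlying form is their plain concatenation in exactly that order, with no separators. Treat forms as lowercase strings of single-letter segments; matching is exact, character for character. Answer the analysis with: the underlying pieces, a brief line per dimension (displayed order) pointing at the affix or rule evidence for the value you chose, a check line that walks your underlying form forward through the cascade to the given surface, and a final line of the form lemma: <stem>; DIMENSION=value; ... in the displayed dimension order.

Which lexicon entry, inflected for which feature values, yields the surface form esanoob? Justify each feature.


underlying: esan-o-o-ab
NUM=zo - signalled by the affix -ab
TOR=pa - signalled by the affix -o
RANK=un - signalled by the affix -o
check: esanooab -> esanoob -> esanoob
lemma: esan; NUM=zo; TOR=pa; RANK=un


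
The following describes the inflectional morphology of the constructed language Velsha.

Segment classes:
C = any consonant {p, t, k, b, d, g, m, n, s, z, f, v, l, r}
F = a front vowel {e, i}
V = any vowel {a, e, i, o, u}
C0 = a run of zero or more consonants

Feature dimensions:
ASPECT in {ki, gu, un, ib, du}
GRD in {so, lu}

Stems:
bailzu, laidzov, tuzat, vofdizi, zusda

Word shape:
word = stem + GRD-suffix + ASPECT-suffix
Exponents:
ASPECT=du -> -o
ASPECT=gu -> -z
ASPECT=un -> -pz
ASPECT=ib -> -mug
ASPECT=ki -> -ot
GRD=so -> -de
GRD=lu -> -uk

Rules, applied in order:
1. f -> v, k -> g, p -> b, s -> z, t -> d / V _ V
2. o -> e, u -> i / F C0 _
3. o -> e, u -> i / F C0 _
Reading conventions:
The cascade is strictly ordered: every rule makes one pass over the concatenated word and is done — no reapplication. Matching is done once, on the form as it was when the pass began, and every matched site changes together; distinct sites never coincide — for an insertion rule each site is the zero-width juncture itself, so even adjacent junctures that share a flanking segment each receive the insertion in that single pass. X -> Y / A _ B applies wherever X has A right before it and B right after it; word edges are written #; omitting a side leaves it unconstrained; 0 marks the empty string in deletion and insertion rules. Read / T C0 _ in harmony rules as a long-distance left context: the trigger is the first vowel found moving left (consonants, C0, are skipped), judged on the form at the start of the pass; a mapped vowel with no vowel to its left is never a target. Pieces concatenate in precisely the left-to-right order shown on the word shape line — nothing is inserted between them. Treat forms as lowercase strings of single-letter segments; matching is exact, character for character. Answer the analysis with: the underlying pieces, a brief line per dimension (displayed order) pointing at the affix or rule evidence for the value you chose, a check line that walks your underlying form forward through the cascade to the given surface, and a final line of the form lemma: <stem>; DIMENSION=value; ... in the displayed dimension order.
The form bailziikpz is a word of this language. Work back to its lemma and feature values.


underlying: bailzu-uk-pz
ASPECT=un - signalled by the affix -pz
GRD=lu - signalled by the affix -uk
check: bailzuukpz -> bailzuukpz -> bailziukpz -> bailziikpz
lemma: bailzu; ASPECT=un; GRD=lu


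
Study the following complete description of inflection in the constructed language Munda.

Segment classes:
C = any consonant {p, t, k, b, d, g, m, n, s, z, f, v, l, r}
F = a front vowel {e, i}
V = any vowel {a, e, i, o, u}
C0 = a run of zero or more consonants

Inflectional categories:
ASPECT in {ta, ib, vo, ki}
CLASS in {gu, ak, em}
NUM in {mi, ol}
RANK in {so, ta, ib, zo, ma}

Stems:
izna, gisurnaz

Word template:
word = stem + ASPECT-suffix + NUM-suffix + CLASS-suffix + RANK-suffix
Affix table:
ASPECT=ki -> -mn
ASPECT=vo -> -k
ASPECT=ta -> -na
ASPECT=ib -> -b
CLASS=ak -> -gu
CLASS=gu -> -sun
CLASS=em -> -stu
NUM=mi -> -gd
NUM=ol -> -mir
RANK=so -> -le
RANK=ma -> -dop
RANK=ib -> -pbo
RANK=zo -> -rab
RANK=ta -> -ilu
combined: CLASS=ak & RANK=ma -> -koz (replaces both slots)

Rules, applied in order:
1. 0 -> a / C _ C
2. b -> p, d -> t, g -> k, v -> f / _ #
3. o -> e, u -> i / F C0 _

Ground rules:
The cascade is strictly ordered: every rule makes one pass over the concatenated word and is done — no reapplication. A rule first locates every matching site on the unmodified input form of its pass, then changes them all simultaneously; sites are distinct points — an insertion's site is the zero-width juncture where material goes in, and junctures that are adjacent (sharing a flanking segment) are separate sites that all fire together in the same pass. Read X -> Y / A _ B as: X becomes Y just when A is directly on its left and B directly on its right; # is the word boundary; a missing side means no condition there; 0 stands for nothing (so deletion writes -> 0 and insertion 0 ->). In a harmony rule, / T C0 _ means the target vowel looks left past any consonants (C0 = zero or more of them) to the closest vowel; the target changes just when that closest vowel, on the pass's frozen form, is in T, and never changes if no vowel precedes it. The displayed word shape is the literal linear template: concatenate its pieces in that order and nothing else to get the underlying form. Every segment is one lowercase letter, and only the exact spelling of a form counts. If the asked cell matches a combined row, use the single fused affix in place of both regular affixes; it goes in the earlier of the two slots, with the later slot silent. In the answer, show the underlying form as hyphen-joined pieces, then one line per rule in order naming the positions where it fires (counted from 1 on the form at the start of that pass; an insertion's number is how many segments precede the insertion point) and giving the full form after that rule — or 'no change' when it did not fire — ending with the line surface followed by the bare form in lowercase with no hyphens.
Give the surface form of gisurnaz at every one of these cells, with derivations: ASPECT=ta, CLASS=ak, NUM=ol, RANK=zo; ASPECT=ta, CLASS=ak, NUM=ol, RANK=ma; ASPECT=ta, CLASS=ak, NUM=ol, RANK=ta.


cell ASPECT=ta, CLASS=ak, NUM=ol, RANK=zo:
underlying: gisurnaz-na-mir-gu-rab
1. 0 -> a / C _ C: inserts after position(s) 5, 8, 13: gisuranazanamiragurab
2. b -> p, d -> t, g -> k, v -> f / _ #: fires at position(s) 21: gisuranazanamiragurap
3. o -> e, u -> i / F C0 _: fires at position(s) 4: gisiranazanamiragurap
surface: gisiranazanamiragurap

cell ASPECT=ta, CLASS=ak, NUM=ol, RANK=ma:
underlying: gisurnaz-na-mir-koz
1. 0 -> a / C _ C: inserts after position(s) 5, 8, 13: gisuranazanamirakoz
2. b -> p, d -> t, g -> k, v -> f / _ #: no change
3. o -> e, u -> i / F C0 _: fires at position(s) 4: gisiranazanamirakoz
surface: gisiranazanamirakoz

cell ASPECT=ta, CLASS=ak, NUM=ol, RANK=ta:
underlying: gisurnaz-na-mir-gu-ilu
1. 0 -> a / C _ C: inserts after position(s) 5, 8, 13: gisuranazanamiraguilu
2. b -> p, d -> t, g -> k, v -> f / _ #: no change
3. o -> e, u -> i / F C0 _: fires at position(s) 4, 21: gisiranazanamiraguili
surface: gisiranazanamiraguili


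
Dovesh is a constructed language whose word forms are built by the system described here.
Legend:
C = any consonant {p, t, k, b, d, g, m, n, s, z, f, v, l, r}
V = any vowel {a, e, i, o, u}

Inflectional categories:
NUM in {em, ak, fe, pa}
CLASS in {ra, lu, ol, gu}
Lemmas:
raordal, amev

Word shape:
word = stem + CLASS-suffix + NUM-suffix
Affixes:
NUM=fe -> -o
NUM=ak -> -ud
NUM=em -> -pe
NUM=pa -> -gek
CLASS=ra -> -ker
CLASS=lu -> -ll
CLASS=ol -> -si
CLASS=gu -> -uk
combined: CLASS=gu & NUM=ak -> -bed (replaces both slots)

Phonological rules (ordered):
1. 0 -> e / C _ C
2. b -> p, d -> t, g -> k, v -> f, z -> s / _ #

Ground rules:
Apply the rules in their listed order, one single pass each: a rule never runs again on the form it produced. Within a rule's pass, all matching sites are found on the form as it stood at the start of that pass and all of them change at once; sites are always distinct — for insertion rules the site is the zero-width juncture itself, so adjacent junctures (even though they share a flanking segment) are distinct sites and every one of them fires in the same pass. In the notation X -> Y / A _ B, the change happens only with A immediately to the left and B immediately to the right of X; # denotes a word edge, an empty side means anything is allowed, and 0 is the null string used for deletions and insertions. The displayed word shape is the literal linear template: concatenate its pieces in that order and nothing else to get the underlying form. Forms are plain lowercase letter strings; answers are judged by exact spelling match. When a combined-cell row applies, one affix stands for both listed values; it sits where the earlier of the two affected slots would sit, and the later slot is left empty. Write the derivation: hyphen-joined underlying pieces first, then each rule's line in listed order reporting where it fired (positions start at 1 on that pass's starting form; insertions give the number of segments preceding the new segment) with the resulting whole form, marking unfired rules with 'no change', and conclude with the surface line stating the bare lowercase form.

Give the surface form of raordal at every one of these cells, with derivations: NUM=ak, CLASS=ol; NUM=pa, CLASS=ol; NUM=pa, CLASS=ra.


cell NUM=ak, CLASS=ol:
underlying: raordal-si-ud
1. 0 -> e / C _ C: inserts after position(s) 4, 7: raoredalesiud
2. b -> p, d -> t, g -> k, v -> f, z -> s / _ #: fires at position(s) 13: raoredalesiut
surface: raoredalesiut

cell NUM=pa, CLASS=ol:
underlying: raordal-si-gek
1. 0 -> e / C _ C: inserts after position(s) 4, 7: raoredalesigek
2. b -> p, d -> t, g -> k, v -> f, z -> s / _ #: no change
surface: raoredalesigek

cell NUM=pa, CLASS=ra:
underlying: raordal-ker-gek
1. 0 -> e / C _ C: inserts after position(s) 4, 7, 10: raoredalekeregek
2. b -> p, d -> t, g -> k, v -> f, z -> s / _ #: no change
surface: raoredalekeregek


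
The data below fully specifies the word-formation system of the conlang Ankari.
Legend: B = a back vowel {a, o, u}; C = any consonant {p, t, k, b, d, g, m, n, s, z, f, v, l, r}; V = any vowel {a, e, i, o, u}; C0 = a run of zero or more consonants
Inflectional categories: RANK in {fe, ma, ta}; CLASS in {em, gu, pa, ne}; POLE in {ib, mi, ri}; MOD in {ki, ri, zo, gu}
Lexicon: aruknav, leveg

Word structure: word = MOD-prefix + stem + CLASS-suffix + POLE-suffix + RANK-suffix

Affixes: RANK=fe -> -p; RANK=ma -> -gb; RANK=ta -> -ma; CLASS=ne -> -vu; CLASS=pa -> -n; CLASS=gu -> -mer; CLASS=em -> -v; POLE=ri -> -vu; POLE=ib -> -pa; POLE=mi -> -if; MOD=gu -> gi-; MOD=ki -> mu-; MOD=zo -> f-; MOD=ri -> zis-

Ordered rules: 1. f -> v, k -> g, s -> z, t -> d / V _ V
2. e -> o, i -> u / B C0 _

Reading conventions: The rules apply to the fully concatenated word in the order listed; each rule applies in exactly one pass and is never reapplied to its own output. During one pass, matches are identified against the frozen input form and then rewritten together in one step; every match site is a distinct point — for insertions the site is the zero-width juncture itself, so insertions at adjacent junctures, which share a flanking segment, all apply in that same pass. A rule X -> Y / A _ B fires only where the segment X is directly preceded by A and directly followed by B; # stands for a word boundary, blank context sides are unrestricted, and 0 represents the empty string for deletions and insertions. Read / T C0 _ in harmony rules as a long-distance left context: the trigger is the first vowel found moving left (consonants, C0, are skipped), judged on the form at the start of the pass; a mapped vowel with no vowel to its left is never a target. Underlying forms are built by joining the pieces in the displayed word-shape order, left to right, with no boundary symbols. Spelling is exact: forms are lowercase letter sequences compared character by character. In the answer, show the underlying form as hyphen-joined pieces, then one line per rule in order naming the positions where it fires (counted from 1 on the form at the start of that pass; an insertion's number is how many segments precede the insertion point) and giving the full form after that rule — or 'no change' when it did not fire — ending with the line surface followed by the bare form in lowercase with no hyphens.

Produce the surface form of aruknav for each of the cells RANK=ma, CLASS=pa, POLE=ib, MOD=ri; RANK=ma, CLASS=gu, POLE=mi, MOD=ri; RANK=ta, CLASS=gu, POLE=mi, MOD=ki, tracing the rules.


cell RANK=ma, CLASS=pa, POLE=ib, MOD=ri:
underlying: zis-aruknav-n-pa-gb
1. f -> v, k -> g, s -> z, t -> d / V _ V: fires at position(s) 3: zizaruknavnpagb
2. e -> o, i -> u / B C0 _: no change
surface: zizaruknavnpagb

cell RANK=ma, CLASS=gu, POLE=mi, MOD=ri:
underlying: zis-aruknav-mer-if-gb
1. f -> v, k -> g, s -> z, t -> d / V _ V: fires at position(s) 3: zizaruknavmerifgb
2. e -> o, i -> u / B C0 _: fires at position(s) 12: zizaruknavmorifgb
surface: zizaruknavmorifgb

cell RANK=ta, CLASS=gu, POLE=mi, MOD=ki:
underlying: mu-aruknav-mer-if-ma
1. f -> v, k -> g, s -> z, t -> d / V _ V: no change
2. e -> o, i -> u / B C0 _: fires at position(s) 11: muaruknavmorifma
surface: muaruknavmorifma


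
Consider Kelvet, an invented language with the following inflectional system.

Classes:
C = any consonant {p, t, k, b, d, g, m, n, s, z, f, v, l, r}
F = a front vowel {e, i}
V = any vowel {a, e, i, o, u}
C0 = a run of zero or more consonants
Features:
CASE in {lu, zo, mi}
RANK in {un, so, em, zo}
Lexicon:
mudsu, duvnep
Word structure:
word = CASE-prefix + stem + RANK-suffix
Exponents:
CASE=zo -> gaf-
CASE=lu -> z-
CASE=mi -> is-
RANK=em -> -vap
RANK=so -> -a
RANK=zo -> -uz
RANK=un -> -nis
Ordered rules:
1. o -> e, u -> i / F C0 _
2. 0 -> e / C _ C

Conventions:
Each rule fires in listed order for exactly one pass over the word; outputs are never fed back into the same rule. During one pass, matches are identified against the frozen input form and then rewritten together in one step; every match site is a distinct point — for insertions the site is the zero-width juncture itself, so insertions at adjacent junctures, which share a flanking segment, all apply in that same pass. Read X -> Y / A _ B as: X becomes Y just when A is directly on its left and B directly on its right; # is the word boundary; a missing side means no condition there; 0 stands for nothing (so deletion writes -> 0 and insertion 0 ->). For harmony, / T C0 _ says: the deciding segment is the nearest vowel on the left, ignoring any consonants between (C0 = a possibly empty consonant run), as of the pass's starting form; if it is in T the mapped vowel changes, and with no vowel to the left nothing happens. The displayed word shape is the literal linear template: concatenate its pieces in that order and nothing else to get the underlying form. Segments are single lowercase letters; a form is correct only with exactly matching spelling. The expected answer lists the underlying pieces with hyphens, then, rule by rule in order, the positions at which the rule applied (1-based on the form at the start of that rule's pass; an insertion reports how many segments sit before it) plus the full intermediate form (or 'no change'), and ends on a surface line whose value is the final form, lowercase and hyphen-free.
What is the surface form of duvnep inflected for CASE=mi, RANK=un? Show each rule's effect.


underlying: is-duvnep-nis
1. o -> e, u -> i / F C0 _: fires at position(s) 4: isdivnepnis
2. 0 -> e / C _ C: inserts after position(s) 2, 5, 8: isedivenepenis
surface: isedivenepenis


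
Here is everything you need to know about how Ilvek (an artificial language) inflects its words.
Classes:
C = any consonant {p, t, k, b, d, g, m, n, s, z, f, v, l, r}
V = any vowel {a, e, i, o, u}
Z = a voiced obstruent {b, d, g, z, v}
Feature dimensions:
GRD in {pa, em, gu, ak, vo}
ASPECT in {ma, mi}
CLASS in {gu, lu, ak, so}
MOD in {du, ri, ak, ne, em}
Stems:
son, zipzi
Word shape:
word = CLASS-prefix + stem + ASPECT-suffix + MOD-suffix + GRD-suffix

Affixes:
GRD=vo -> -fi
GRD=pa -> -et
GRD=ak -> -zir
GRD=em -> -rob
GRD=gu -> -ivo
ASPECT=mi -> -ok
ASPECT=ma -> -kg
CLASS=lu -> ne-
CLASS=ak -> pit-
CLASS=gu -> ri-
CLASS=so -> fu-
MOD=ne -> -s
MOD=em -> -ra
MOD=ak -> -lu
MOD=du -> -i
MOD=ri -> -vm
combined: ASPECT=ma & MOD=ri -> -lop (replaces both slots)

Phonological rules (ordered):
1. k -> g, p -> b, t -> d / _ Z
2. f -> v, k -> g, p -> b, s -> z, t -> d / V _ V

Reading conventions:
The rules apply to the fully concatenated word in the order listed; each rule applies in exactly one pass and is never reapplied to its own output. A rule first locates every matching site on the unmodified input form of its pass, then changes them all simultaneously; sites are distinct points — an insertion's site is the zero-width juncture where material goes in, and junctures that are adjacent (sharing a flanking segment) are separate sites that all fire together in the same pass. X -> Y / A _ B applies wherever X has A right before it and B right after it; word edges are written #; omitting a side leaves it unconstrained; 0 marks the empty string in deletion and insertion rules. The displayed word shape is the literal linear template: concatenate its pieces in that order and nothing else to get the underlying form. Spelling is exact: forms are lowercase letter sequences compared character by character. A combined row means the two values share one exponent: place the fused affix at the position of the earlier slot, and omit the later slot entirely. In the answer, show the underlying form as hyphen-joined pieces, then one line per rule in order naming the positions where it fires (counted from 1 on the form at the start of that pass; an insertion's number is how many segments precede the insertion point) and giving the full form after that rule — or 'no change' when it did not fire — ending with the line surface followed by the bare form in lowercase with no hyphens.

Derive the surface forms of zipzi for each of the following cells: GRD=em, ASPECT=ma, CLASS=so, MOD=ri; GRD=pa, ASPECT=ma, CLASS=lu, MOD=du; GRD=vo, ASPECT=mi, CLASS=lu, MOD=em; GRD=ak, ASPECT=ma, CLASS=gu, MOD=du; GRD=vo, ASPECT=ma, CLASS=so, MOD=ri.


cell GRD=em, ASPECT=ma, CLASS=so, MOD=ri:
underlying: fu-zipzi-lop-rob
1. k -> g, p -> b, t -> d / _ Z: fires at position(s) 5: fuzibziloprob
2. f -> v, k -> g, p -> b, s -> z, t -> d / V _ V: no change
surface: fuzibziloprob

cell GRD=pa, ASPECT=ma, CLASS=lu, MOD=du:
underlying: ne-zipzi-kg-i-et
1. k -> g, p -> b, t -> d / _ Z: fires at position(s) 5, 8: nezibziggiet
2. f -> v, k -> g, p -> b, s -> z, t -> d / V _ V: no change
surface: nezibziggiet

cell GRD=vo, ASPECT=mi, CLASS=lu, MOD=em:
underlying: ne-zipzi-ok-ra-fi
1. k -> g, p -> b, t -> d / _ Z: fires at position(s) 5: nezibziokrafi
2. f -> v, k -> g, p -> b, s -> z, t -> d / V _ V: fires at position(s) 12: nezibziokravi
surface: nezibziokravi

cell GRD=ak, ASPECT=ma, CLASS=gu, MOD=du:
underlying: ri-zipzi-kg-i-zir
1. k -> g, p -> b, t -> d / _ Z: fires at position(s) 5, 8: rizibziggizir
2. f -> v, k -> g, p -> b, s -> z, t -> d / V _ V: no change
surface: rizibziggizir

cell GRD=vo, ASPECT=ma, CLASS=so, MOD=ri:
underlying: fu-zipzi-lop-fi
1. k -> g, p -> b, t -> d / _ Z: fires at position(s) 5: fuzibzilopfi
2. f -> v, k -> g, p -> b, s -> z, t -> d / V _ V: no change
surface: fuzibzilopfi


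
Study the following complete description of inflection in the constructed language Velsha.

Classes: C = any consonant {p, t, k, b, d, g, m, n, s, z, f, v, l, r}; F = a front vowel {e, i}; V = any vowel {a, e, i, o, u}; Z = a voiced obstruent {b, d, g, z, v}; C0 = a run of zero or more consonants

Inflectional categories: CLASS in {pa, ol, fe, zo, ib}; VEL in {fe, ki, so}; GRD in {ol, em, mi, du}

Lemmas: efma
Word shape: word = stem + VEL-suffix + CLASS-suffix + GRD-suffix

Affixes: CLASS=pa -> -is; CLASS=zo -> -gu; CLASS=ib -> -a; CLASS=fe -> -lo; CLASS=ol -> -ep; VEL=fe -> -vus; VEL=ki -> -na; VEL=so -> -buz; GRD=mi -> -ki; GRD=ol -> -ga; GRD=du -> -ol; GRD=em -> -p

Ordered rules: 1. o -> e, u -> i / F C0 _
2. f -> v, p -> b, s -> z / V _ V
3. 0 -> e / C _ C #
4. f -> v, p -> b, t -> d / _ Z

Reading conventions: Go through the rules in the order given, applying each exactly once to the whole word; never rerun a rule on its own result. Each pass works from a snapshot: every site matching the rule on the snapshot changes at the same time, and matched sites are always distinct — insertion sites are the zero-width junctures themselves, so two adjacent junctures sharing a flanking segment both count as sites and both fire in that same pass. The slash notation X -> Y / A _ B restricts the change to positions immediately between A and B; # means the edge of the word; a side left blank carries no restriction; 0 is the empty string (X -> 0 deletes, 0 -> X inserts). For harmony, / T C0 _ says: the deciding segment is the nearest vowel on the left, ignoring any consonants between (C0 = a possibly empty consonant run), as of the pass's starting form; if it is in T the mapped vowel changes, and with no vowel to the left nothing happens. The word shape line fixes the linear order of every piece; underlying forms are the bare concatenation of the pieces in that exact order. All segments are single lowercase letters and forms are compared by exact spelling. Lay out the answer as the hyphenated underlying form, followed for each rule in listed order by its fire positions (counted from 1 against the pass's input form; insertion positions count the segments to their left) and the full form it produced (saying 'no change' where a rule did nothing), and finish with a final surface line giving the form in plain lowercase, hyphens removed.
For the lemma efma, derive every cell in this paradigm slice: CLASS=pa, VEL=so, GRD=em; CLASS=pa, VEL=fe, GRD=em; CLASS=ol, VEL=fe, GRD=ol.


cell CLASS=pa, VEL=so, GRD=em:
underlying: efma-buz-is-p
1. o -> e, u -> i / F C0 _: no change
2. f -> v, p -> b, s -> z / V _ V: no change
3. 0 -> e / C _ C #: inserts after position(s) 9: efmabuzisep
4. f -> v, p -> b, t -> d / _ Z: no change
surface: efmabuzisep

cell CLASS=pa, VEL=fe, GRD=em:
underlying: efma-vus-is-p
1. o -> e, u -> i / F C0 _: no change
2. f -> v, p -> b, s -> z / V _ V: fires at position(s) 7: efmavuzisp
3. 0 -> e / C _ C #: inserts after position(s) 9: efmavuzisep
4. f -> v, p -> b, t -> d / _ Z: no change
surface: efmavuzisep

cell CLASS=ol, VEL=fe, GRD=ol:
underlying: efma-vus-ep-ga
1. o -> e, u -> i / F C0 _: no change
2. f -> v, p -> b, s -> z / V _ V: fires at position(s) 7: efmavuzepga
3. 0 -> e / C _ C #: no change
4. f -> v, p -> b, t -> d / _ Z: fires at position(s) 9: efmavuzebga
surface: efmavuzebga


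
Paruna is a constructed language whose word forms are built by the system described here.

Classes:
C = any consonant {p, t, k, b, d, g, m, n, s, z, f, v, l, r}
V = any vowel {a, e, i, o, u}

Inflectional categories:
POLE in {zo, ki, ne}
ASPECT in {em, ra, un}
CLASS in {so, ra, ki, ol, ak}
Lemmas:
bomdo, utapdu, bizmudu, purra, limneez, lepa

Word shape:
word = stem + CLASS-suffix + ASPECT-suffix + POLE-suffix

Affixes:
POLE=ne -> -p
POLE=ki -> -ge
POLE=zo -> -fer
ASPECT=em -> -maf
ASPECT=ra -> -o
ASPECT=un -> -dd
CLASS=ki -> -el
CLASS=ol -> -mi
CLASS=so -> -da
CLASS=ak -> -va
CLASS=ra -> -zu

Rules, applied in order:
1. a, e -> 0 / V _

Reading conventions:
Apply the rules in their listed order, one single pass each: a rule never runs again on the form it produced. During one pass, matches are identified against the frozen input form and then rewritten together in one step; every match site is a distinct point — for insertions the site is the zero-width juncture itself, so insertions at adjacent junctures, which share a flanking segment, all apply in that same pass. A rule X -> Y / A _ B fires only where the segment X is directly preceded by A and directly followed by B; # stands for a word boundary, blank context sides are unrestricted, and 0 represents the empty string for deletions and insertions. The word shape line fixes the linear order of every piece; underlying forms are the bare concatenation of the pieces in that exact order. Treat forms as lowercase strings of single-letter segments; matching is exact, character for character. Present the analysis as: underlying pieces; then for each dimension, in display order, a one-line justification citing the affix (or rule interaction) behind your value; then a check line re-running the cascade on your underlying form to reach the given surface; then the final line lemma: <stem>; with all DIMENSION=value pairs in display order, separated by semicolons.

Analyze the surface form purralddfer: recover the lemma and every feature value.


underlying: purra-el-dd-fer
POLE=zo - signalled by the affix -fer
ASPECT=un - signalled by the affix -dd
CLASS=ki - signalled by the affix -el
check: purraelddfer -> purralddfer
lemma: purra; POLE=zo; ASPECT=un; CLASS=ki


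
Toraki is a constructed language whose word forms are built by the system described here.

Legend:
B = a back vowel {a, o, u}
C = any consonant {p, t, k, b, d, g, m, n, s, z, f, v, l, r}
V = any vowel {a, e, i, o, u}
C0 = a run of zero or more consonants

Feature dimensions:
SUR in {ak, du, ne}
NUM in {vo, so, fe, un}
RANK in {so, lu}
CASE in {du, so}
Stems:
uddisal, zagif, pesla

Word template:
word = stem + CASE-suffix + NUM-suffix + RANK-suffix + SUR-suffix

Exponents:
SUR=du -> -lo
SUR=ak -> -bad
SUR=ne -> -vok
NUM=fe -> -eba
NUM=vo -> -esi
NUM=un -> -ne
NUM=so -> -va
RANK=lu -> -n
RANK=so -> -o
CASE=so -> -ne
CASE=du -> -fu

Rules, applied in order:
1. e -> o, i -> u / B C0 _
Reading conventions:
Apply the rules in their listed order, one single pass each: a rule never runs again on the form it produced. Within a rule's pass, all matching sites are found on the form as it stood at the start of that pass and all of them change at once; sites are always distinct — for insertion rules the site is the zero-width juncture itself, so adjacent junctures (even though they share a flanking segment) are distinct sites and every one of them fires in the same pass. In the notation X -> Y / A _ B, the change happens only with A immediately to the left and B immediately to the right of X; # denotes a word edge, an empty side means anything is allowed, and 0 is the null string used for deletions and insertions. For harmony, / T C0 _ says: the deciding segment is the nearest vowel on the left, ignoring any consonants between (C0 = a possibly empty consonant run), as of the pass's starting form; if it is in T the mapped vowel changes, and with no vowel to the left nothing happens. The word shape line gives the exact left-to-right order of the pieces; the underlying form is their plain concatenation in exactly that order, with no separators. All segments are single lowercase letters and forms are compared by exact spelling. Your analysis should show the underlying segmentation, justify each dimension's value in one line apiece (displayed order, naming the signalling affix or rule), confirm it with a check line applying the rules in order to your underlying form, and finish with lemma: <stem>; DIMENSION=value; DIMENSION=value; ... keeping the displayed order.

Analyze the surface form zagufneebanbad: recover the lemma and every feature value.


underlying: zagif-ne-eba-n-bad
SUR=ak - signalled by the affix -bad
NUM=fe - signalled by the affix -eba
RANK=lu - signalled by the affix -n
CASE=so - signalled by the affix -ne
check: zagifneebanbad -> zagufneebanbad
lemma: zagif; SUR=ak; NUM=fe; RANK=lu; CASE=so


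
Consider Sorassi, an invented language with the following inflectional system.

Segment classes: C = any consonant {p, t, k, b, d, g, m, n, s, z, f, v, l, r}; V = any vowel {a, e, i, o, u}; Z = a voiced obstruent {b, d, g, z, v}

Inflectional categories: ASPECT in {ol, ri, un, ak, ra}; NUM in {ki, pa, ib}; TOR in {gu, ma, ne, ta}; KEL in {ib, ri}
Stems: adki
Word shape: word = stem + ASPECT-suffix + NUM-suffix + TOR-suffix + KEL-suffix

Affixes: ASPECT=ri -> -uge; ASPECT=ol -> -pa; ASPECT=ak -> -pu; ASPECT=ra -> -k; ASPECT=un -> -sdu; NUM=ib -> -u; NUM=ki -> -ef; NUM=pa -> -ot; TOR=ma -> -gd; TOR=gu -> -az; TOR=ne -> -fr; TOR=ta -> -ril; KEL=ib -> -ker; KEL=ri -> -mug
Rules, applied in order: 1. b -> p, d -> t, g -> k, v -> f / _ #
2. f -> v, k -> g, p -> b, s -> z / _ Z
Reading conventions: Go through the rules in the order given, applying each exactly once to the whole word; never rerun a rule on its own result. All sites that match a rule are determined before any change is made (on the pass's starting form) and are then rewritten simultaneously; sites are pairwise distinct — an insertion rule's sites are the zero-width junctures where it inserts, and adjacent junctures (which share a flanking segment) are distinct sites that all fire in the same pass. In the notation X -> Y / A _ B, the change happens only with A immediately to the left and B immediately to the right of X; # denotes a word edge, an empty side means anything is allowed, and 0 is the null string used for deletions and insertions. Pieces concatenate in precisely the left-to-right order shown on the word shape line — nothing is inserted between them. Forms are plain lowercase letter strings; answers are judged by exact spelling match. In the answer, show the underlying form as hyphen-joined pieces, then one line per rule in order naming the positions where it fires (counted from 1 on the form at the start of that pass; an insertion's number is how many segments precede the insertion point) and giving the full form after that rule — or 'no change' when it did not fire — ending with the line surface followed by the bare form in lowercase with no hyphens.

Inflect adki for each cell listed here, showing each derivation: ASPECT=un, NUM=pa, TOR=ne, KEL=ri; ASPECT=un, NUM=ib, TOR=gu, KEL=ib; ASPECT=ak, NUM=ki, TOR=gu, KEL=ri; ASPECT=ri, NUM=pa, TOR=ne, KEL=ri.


cell ASPECT=un, NUM=pa, TOR=ne, KEL=ri:
underlying: adki-sdu-ot-fr-mug
1. b -> p, d -> t, g -> k, v -> f / _ #: fires at position(s) 14: adkisduotfrmuk
2. f -> v, k -> g, p -> b, s -> z / _ Z: fires at position(s) 5: adkizduotfrmuk
surface: adkizduotfrmuk

cell ASPECT=un, NUM=ib, TOR=gu, KEL=ib:
underlying: adki-sdu-u-az-ker
1. b -> p, d -> t, g -> k, v -> f / _ #: no change
2. f -> v, k -> g, p -> b, s -> z / _ Z: fires at position(s) 5: adkizduuazker
surface: adkizduuazker

cell ASPECT=ak, NUM=ki, TOR=gu, KEL=ri:
underlying: adki-pu-ef-az-mug
1. b -> p, d -> t, g -> k, v -> f / _ #: fires at position(s) 13: adkipuefazmuk
2. f -> v, k -> g, p -> b, s -> z / _ Z: no change
surface: adkipuefazmuk

cell ASPECT=ri, NUM=pa, TOR=ne, KEL=ri:
underlying: adki-uge-ot-fr-mug
1. b -> p, d -> t, g -> k, v -> f / _ #: fires at position(s) 14: adkiugeotfrmuk
2. f -> v, k -> g, p -> b, s -> z / _ Z: no change
surface: adkiugeotfrmuk


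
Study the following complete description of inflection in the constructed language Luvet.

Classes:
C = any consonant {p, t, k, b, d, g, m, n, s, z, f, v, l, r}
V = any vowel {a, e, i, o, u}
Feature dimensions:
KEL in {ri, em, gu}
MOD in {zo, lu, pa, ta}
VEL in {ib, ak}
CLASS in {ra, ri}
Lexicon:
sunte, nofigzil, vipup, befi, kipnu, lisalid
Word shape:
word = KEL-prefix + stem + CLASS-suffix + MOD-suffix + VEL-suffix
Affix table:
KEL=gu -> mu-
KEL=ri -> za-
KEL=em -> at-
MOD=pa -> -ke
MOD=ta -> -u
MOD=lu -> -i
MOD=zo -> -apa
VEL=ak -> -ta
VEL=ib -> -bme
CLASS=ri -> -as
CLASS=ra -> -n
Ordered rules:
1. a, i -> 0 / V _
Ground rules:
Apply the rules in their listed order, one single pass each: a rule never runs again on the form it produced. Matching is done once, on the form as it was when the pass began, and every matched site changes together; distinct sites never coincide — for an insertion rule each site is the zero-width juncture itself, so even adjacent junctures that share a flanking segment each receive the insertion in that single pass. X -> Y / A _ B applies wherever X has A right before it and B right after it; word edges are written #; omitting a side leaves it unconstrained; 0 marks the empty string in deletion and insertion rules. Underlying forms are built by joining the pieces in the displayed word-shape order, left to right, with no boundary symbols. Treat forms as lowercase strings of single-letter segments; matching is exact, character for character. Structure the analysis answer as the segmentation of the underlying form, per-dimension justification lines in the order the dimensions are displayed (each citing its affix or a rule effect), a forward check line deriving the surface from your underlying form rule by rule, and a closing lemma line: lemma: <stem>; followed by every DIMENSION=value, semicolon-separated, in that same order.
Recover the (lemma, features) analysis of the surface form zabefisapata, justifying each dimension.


underlying: za-befi-as-apa-ta
KEL=ri - signalled by the affix za-
MOD=zo - signalled by the affix -apa
VEL=ak - signalled by the affix -ta
CLASS=ri - signalled by the affix -as
check: zabefiasapata -> zabefisapata
lemma: befi; KEL=ri; MOD=zo; VEL=ak; CLASS=ri


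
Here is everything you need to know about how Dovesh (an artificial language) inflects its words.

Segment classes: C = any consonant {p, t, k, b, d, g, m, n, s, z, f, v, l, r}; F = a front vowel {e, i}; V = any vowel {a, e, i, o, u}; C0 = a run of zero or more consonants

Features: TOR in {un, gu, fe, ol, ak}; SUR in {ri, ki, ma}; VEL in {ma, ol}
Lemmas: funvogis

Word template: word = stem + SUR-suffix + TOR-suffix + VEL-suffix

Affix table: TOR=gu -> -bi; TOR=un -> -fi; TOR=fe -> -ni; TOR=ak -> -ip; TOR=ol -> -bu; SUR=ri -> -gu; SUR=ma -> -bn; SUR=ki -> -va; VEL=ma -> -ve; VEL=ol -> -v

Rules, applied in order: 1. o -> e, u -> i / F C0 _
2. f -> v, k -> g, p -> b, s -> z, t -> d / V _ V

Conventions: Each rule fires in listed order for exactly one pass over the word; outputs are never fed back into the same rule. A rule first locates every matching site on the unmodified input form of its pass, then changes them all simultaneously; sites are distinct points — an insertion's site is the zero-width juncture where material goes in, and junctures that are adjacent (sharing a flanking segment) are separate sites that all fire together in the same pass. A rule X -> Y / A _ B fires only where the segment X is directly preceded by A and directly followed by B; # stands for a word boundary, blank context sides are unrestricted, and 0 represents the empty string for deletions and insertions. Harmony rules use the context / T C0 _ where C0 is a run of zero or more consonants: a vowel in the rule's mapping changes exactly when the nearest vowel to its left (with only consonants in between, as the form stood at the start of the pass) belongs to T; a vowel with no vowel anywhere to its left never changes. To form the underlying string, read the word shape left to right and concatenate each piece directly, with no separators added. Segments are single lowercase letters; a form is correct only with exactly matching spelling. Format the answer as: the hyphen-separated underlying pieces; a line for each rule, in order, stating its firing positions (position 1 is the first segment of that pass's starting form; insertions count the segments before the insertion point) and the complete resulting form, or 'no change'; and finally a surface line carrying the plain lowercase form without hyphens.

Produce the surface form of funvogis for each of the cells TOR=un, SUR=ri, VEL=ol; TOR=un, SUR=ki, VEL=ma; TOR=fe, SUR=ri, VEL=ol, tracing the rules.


cell TOR=un, SUR=ri, VEL=ol:
underlying: funvogis-gu-fi-v
1. o -> e, u -> i / F C0 _: fires at position(s) 10: funvogisgifiv
2. f -> v, k -> g, p -> b, s -> z, t -> d / V _ V: fires at position(s) 11: funvogisgiviv
surface: funvogisgiviv

cell TOR=un, SUR=ki, VEL=ma:
underlying: funvogis-va-fi-ve
1. o -> e, u -> i / F C0 _: no change
2. f -> v, k -> g, p -> b, s -> z, t -> d / V _ V: fires at position(s) 11: funvogisvavive
surface: funvogisvavive

cell TOR=fe, SUR=ri, VEL=ol:
underlying: funvogis-gu-ni-v
1. o -> e, u -> i / F C0 _: fires at position(s) 10: funvogisginiv
2. f -> v, k -> g, p -> b, s -> z, t -> d / V _ V: no change
surface: funvogisginiv


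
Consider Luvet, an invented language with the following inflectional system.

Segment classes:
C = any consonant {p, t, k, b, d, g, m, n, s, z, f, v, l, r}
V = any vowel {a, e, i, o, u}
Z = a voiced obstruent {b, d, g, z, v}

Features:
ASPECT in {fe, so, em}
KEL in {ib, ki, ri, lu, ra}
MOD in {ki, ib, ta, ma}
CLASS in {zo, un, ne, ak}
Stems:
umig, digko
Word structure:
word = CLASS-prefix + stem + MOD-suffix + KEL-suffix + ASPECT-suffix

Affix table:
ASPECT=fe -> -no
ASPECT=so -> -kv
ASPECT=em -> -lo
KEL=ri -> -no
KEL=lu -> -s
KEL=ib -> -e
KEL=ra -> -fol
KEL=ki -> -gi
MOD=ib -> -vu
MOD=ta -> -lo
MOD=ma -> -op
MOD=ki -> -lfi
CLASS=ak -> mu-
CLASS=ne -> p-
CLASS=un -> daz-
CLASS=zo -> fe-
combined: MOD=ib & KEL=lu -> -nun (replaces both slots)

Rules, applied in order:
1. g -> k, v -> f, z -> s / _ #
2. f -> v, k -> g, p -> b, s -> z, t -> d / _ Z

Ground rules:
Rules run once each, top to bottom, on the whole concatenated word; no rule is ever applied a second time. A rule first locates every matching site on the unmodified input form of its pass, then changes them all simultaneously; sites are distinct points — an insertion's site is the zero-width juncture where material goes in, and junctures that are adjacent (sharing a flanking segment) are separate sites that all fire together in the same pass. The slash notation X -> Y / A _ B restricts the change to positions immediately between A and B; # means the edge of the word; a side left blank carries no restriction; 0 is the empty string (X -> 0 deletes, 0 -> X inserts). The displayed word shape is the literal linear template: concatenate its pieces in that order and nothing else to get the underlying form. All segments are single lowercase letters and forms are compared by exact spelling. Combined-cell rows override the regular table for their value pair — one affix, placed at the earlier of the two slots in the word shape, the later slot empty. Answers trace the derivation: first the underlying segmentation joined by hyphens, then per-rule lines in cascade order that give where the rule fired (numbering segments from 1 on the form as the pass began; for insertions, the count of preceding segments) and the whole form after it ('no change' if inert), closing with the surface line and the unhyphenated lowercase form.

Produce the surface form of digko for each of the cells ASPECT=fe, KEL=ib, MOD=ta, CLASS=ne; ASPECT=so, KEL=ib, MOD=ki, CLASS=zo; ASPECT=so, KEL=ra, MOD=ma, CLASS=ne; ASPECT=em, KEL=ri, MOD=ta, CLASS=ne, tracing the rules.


cell ASPECT=fe, KEL=ib, MOD=ta, CLASS=ne:
underlying: p-digko-lo-e-no
1. g -> k, v -> f, z -> s / _ #: no change
2. f -> v, k -> g, p -> b, s -> z, t -> d / _ Z: fires at position(s) 1: bdigkoloeno
surface: bdigkoloeno

cell ASPECT=so, KEL=ib, MOD=ki, CLASS=zo:
underlying: fe-digko-lfi-e-kv
1. g -> k, v -> f, z -> s / _ #: fires at position(s) 13: fedigkolfiekf
2. f -> v, k -> g, p -> b, s -> z, t -> d / _ Z: no change
surface: fedigkolfiekf

cell ASPECT=so, KEL=ra, MOD=ma, CLASS=ne:
underlying: p-digko-op-fol-kv
1. g -> k, v -> f, z -> s / _ #: fires at position(s) 13: pdigkoopfolkf
2. f -> v, k -> g, p -> b, s -> z, t -> d / _ Z: fires at position(s) 1: bdigkoopfolkf
surface: bdigkoopfolkf

cell ASPECT=em, KEL=ri, MOD=ta, CLASS=ne:
underlying: p-digko-lo-no-lo
1. g -> k, v -> f, z -> s / _ #: no change
2. f -> v, k -> g, p -> b, s -> z, t -> d / _ Z: fires at position(s) 1: bdigkolonolo
surface: bdigkolonolo
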